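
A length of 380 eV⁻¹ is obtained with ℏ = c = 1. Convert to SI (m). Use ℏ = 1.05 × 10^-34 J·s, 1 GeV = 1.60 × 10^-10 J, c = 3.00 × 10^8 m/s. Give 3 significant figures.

A length is [E]⁻¹ in ℏ=c=1; restore one factor of ℏc.
1 GeV⁻¹ → ℏc × (1 GeV in J)⁻¹ = 1.97 × 10^-16 m.
Convert the energy scale: 380 eV⁻¹ = 3.80 × 10^11 GeV⁻¹.
Result: 3.80 × 10^11 × 1.97 × 10^-16 = 7.48 × 10^-5 m.

7.48 × 10^-5 m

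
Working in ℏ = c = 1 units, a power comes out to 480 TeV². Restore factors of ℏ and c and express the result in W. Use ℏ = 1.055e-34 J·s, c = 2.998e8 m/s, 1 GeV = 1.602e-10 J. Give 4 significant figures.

Power is [E]/[T] = [E]²/ℏ.
1 GeV² → 1/ℏ × (1 GeV in J)² = 2.433e14 W.
Convert the energy scale: 480 TeV² = 4.80e8 GeV².
Result: 4.80e8 × 2.433e14 = 1.168e23 W.

1.168e23 W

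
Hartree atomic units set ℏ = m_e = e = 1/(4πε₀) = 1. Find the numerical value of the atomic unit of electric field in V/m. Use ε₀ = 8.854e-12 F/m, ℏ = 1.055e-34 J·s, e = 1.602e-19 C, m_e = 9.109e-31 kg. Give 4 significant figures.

5.131e11 V/m

Dimensional analysis gives E_au = E_h/(e a₀) = m_e²e⁵/((4πε₀)³ℏ⁴).
E_h = 4.354e-18 J
a₀ = 5.297e-11 m
E_h/(e·a₀) = 5.131e11 V/m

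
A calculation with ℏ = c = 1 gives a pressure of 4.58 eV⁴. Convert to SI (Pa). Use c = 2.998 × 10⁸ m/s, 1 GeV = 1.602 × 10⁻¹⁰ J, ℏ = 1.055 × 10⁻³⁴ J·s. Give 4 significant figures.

Pressure is [E]/[L]³ = [E]⁴/(ℏc)³.
1 GeV⁴ → 1/(ℏc)³ × (1 GeV in J)⁴ = 2.082 × 10³⁷ Pa.
Convert the energy scale: 4.58 eV⁴ = 4.58 × 10⁻³⁶ GeV⁴.
Result: 4.58 × 10⁻³⁶ × 2.082 × 10³⁷ = 95.34 Pa.

95.34 Pa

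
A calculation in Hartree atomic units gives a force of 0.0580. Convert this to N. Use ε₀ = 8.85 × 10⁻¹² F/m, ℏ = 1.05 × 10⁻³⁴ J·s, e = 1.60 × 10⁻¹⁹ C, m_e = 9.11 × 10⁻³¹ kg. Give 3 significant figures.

4.83 × 10⁻⁹ N

One atomic unit of force: F_au = E_h/a₀ = m_e²e⁶/((4πε₀)³ℏ⁴) = 8.33 × 10⁻⁸ N.
0.0580 × 8.33 × 10⁻⁸ N = 4.83 × 10⁻⁹ N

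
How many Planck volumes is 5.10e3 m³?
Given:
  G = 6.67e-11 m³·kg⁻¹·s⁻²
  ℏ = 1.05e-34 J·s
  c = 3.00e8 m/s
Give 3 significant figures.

Planck volume: V_P = (ℏG/c³)^(3/2) = 4.18e-105 m³.
5.10e3 / 4.18e-105 = 1.22e108

1.22e108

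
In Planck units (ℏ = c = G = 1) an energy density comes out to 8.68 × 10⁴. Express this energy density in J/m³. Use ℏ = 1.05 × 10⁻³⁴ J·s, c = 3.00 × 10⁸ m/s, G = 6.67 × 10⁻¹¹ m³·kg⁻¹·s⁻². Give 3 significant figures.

One Planck energy density: u_P = c⁷/(ℏG²) = 4.68 × 10¹¹³ J/m³.
8.68 × 10⁴ × 4.68 × 10¹¹³ J/m³ = 4.06 × 10¹¹⁸ J/m³

4.06 × 10¹¹⁸ J/m³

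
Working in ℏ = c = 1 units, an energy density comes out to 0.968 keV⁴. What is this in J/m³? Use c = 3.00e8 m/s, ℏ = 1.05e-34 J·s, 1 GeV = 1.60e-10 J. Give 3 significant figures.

2.03e13 J/m³

[E]/[L]³ = [E]⁴/(ℏc)³; restore (ℏc)⁻³.
1 GeV⁴ → 1/(ℏc)³ × (1 GeV in J)⁴ = 2.10e37 J/m³.
Convert the energy scale: 0.968 keV⁴ = 9.68e-25 GeV⁴.
Result: 9.68e-25 × 2.10e37 = 2.03e13 J/m³.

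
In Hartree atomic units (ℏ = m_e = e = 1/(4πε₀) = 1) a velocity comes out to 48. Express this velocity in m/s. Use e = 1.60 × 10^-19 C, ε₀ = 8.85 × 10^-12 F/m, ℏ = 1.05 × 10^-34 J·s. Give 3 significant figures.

One atomic unit of velocity: v_au = e²/(4πε₀ℏ) = 2.19 × 10^6 m/s.
48 × 2.19 × 10^6 m/s = 1.05 × 10^8 m/s

1.05 × 10^8 m/s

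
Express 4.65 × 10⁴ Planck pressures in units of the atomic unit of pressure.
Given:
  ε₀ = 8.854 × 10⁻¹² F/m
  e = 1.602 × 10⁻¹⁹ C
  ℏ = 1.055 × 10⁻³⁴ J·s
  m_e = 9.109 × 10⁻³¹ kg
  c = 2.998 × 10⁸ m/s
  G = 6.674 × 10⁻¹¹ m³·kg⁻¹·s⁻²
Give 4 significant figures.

Planck pressure: p_P = c⁷/(ℏG²) = 4.632 × 10¹¹³ Pa
atomic unit of pressure: P_au = E_h/a₀³ = m_e⁴e¹⁰/((4πε₀)⁵ℏ⁸) = 2.929 × 10¹³ Pa
4.65 × 10⁴ × 4.632 × 10¹¹³ / 2.929 × 10¹³ = 7.354 × 10¹⁰⁴

7.354 × 10¹⁰⁴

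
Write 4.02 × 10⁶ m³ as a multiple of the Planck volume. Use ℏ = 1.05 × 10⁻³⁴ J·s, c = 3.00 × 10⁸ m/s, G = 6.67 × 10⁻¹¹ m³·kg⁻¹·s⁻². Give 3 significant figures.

9.62 × 10¹¹⁰

Planck volume: V_P = (ℏG/c³)^(3/2) = 4.18 × 10⁻¹⁰⁵ m³.
4.02 × 10⁶ / 4.18 × 10⁻¹⁰⁵ = 9.62 × 10¹¹⁰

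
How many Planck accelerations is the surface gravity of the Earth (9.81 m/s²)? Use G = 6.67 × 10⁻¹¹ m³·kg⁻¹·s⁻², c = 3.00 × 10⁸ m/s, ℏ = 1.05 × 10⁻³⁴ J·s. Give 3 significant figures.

Planck acceleration: a_P = √(c⁷/(ℏG)) = 5.59 × 10⁵¹ m/s².
9.81 / 5.59 × 10⁵¹ = 1.76 × 10⁻⁵¹

1.76 × 10⁻⁵¹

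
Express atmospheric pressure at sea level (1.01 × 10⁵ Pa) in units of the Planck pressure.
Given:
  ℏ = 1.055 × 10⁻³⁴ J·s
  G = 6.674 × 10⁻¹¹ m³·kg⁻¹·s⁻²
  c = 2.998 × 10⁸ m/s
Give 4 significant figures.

Planck pressure: p_P = c⁷/(ℏG²) = 4.632 × 10¹¹³ Pa.
1.01 × 10⁵ / 4.632 × 10¹¹³ = 2.180 × 10⁻¹⁰⁹

2.180 × 10⁻¹⁰⁹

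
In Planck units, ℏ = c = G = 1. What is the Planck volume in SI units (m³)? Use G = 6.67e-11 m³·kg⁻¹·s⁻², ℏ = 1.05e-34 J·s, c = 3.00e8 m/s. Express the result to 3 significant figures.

The unique combination of the constants set to 1 with dimensions of volume is V_P = (ℏG/c³)^(3/2).
  = √(1.75e-209)
  = 4.18e-105 m³

4.18e-105 m³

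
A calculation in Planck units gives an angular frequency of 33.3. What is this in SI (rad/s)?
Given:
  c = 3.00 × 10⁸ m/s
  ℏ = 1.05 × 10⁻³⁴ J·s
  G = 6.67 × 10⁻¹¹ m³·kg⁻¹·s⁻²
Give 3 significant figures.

6.20 × 10⁴⁴ rad/s

One Planck angular frequency: ω_P = √(c⁵/(ℏG)) = 1.86 × 10⁴³ rad/s.
33.3 × 1.86 × 10⁴³ rad/s = 6.20 × 10⁴⁴ rad/s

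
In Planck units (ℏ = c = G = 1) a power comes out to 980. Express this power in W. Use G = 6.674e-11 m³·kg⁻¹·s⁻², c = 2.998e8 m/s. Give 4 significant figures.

One Planck power: P_P = c⁵/G = 3.629e52 W.
980 × 3.629e52 W = 3.556e55 W

3.556e55 W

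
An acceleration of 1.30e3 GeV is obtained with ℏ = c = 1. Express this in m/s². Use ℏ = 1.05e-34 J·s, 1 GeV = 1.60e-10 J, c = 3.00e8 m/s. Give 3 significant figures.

5.94e35 m/s²

Acceleration is [L]/[T]² = c·[E]/ℏ.
1 GeV → c/ℏ × (1 GeV in J) = 4.57e32 m/s².
Result: 1.30e3 × 4.57e32 = 5.94e35 m/s².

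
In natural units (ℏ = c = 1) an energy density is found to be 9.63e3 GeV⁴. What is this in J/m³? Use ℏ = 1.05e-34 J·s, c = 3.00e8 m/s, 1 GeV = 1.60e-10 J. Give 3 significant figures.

2.02e41 J/m³

[E]/[L]³ = [E]⁴/(ℏc)³; restore (ℏc)⁻³.
1 GeV⁴ → 1/(ℏc)³ × (1 GeV in J)⁴ = 2.10e37 J/m³.
Result: 9.63e3 × 2.10e37 = 2.02e41 J/m³.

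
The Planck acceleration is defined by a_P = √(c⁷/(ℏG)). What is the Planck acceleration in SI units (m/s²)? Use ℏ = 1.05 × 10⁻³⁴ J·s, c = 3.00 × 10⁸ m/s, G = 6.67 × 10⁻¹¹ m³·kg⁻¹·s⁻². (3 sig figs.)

a_P = √(c⁷/(ℏG))
  = √(3.12 × 10¹⁰³)
  = 5.59 × 10⁵¹ m/s²

5.59 × 10⁵¹ m/s²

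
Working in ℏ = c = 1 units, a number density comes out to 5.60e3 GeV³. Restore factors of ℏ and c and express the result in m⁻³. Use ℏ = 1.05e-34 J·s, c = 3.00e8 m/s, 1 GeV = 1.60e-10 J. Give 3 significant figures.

7.34e50 m⁻³

Number density is [L]⁻³ = [E]³/(ℏc)³.
1 GeV³ → 1/(ℏc)³ × (1 GeV in J)³ = 1.31e47 m⁻³.
Result: 5.60e3 × 1.31e47 = 7.34e50 m⁻³.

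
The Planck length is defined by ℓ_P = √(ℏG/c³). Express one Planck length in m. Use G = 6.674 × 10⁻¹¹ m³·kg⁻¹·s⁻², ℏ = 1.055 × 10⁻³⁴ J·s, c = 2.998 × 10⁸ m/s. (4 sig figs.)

ℓ_P = √(ℏG/c³)
  = √(2.613 × 10⁻⁷⁰)
  = 1.616 × 10⁻³⁵ m

1.616 × 10⁻³⁵ m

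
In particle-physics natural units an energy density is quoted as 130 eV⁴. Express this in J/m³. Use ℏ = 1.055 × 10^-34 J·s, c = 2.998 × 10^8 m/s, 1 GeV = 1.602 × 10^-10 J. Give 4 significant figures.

[E]/[L]³ = [E]⁴/(ℏc)³; restore (ℏc)⁻³.
1 GeV⁴ → 1/(ℏc)³ × (1 GeV in J)⁴ = 2.082 × 10^37 J/m³.
Convert the energy scale: 130 eV⁴ = 1.30 × 10^-34 GeV⁴.
Result: 1.30 × 10^-34 × 2.082 × 10^37 = 2.706 × 10^3 J/m³.

2.706 × 10^3 J/m³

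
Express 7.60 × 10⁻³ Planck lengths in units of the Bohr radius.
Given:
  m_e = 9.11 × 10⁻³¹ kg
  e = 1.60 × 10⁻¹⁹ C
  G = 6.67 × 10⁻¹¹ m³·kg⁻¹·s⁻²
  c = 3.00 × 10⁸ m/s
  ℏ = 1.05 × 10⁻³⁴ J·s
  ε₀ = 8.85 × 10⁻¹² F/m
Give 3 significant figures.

2.33 × 10⁻²⁷

Planck length: ℓ_P = √(ℏG/c³) = 1.61 × 10⁻³⁵ m
Bohr radius: a₀ = 4πε₀ℏ²/(m_e e²) = 5.26 × 10⁻¹¹ m
7.60 × 10⁻³ × 1.61 × 10⁻³⁵ / 5.26 × 10⁻¹¹ = 2.33 × 10⁻²⁷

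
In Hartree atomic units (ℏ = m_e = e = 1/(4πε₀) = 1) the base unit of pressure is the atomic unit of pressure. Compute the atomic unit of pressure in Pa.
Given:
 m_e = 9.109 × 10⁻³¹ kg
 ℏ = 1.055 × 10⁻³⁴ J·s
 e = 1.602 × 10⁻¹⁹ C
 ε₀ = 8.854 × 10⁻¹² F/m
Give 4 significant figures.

2.929 × 10¹³ Pa

P_au = E_h/a₀³ = m_e⁴e¹⁰/((4πε₀)⁵ℏ⁸)
E_h = 4.354 × 10⁻¹⁸ J
a₀ = 5.297 × 10⁻¹¹ m
E_h/a₀³ = 2.929 × 10¹³ Pa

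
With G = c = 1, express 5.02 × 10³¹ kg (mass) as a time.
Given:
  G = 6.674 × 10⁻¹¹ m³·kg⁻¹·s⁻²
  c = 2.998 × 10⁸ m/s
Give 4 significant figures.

Mass → time via G/c³.
5.02 × 10³¹ kg × (G/c³) = 1.243 × 10⁻⁴ s

1.243 × 10⁻⁴ s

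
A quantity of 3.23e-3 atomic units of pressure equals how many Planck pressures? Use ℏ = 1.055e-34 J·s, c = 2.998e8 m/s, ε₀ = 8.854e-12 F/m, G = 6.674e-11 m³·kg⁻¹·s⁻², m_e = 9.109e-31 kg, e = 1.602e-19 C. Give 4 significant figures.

atomic unit of pressure: P_au = E_h/a₀³ = m_e⁴e¹⁰/((4πε₀)⁵ℏ⁸) = 2.929e13 Pa
Planck pressure: p_P = c⁷/(ℏG²) = 4.632e113 Pa
3.23e-3 × 2.929e13 / 4.632e113 = 2.042e-103

2.042e-103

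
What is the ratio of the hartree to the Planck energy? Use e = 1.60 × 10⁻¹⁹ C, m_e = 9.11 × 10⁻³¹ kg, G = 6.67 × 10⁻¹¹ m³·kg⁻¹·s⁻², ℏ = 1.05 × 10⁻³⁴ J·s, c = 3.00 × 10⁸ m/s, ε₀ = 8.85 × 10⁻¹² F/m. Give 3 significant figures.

hartree: E_h = m_e e⁴/(4πε₀ℏ)² = 4.38 × 10⁻¹⁸ J
Planck energy: E_P = √(ℏc⁵/G) = 1.96 × 10⁹ J
ratio = 4.38 × 10⁻¹⁸ / 1.96 × 10⁹ = 2.24 × 10⁻²⁷

2.24 × 10⁻²⁷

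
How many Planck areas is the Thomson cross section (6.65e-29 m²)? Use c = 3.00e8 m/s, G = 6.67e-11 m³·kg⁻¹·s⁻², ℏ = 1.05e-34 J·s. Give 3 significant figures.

2.56e41

Planck area: A_P = ℏG/c³ = 2.59e-70 m².
6.65e-29 / 2.59e-70 = 2.56e41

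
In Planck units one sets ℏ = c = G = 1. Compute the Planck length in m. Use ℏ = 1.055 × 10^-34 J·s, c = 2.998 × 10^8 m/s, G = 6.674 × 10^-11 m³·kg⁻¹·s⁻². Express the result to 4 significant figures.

ℓ_P = √(ℏG/c³)
  = √(2.613 × 10^-70)
  = 1.616 × 10^-35 m

1.616 × 10^-35 m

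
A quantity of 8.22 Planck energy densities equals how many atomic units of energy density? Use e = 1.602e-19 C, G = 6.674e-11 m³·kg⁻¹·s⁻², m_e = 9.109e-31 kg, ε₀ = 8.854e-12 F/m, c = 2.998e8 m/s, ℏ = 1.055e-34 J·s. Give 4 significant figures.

Planck energy density: u_P = c⁷/(ℏG²) = 4.632e113 J/m³
atomic unit of energy density: u_au = E_h/a₀³ = m_e⁴e¹⁰/((4πε₀)⁵ℏ⁸) = 2.929e13 J/m³
8.22 × 4.632e113 / 2.929e13 = 1.300e101

1.300e101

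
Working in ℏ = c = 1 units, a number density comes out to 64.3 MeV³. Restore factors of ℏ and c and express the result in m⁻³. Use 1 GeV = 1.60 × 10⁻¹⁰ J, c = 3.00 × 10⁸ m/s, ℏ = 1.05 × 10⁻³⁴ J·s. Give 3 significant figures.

8.43 × 10³⁹ m⁻³

Number density is [L]⁻³ = [E]³/(ℏc)³.
1 GeV³ → 1/(ℏc)³ × (1 GeV in J)³ = 1.31 × 10⁴⁷ m⁻³.
Convert the energy scale: 64.3 MeV³ = 6.43 × 10⁻⁸ GeV³.
Result: 6.43 × 10⁻⁸ × 1.31 × 10⁴⁷ = 8.43 × 10³⁹ m⁻³.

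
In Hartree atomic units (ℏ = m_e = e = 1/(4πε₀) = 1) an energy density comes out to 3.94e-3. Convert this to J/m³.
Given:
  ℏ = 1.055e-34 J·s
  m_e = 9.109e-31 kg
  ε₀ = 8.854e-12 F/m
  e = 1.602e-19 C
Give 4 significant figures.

1.154e11 J/m³

One atomic unit of energy density: u_au = E_h/a₀³ = m_e⁴e¹⁰/((4πε₀)⁵ℏ⁸) = 2.929e13 J/m³.
3.94e-3 × 2.929e13 J/m³ = 1.154e11 J/m³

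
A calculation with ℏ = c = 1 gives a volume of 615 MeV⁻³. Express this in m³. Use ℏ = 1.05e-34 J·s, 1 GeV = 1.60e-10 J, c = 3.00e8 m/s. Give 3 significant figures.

Volume is [L]³ = [E]⁻³·(ℏc)³.
1 GeV⁻³ → (ℏc)³ × (1 GeV in J)⁻³ = 7.63e-48 m³.
Convert the energy scale: 615 MeV⁻³ = 6.15e11 GeV⁻³.
Result: 6.15e11 × 7.63e-48 = 4.69e-36 m³.

4.69e-36 m³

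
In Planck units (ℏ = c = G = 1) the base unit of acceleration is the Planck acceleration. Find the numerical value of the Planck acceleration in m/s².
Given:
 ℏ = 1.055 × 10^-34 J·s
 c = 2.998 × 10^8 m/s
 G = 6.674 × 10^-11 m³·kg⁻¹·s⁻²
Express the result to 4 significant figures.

5.560 × 10^51 m/s²

a_P = √(c⁷/(ℏG))
  = √(3.092 × 10^103)
  = 5.560 × 10^51 m/s²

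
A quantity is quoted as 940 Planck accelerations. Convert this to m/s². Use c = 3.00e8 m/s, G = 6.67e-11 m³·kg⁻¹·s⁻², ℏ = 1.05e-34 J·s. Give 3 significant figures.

One Planck acceleration: a_P = √(c⁷/(ℏG)) = 5.59e51 m/s².
940 × 5.59e51 m/s² = 5.25e54 m/s²

5.25e54 m/s²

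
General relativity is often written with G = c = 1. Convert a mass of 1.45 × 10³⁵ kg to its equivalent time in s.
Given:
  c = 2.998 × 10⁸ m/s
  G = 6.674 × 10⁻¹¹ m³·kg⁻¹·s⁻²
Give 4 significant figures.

0.3591 s

Mass → time via G/c³.
1.45 × 10³⁵ kg × (G/c³) = 0.3591 s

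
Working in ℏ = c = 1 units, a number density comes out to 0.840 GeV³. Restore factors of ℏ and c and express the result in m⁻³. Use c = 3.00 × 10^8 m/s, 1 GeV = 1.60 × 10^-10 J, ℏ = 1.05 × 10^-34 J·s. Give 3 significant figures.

Number density is [L]⁻³ = [E]³/(ℏc)³.
1 GeV³ → 1/(ℏc)³ × (1 GeV in J)³ = 1.31 × 10^47 m⁻³.
Result: 0.840 × 1.31 × 10^47 = 1.10 × 10^47 m⁻³.

1.10 × 10^47 m⁻³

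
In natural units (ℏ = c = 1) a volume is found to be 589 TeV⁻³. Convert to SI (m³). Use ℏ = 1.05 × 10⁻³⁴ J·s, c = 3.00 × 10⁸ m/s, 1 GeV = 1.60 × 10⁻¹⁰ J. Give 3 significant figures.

4.49 × 10⁻⁵⁴ m³

Volume is [L]³ = [E]⁻³·(ℏc)³.
1 GeV⁻³ → (ℏc)³ × (1 GeV in J)⁻³ = 7.63 × 10⁻⁴⁸ m³.
Convert the energy scale: 589 TeV⁻³ = 5.89 × 10⁻⁷ GeV⁻³.
Result: 5.89 × 10⁻⁷ × 7.63 × 10⁻⁴⁸ = 4.49 × 10⁻⁵⁴ m³.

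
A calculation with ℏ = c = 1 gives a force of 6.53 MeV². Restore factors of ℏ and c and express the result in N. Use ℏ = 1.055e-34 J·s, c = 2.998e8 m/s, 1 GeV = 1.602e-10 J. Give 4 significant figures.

Force is [E]/[L] = [E]²/(ℏc); restore (ℏc)⁻¹.
1 GeV² → 1/(ℏc) × (1 GeV in J)² = 8.114e5 N.
Convert the energy scale: 6.53 MeV² = 6.53e-6 GeV².
Result: 6.53e-6 × 8.114e5 = 5.299 N.

5.299 N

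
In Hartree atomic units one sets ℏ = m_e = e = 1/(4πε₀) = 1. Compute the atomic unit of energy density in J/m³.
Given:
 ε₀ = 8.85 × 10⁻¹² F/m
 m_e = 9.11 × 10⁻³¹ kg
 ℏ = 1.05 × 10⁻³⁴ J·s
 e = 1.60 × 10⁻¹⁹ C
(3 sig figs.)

3.01 × 10¹³ J/m³

u_au = E_h/a₀³ = m_e⁴e¹⁰/((4πε₀)⁵ℏ⁸)
E_h = 4.38 × 10⁻¹⁸ J
a₀ = 5.26 × 10⁻¹¹ m
E_h/a₀³ = 3.01 × 10¹³ J/m³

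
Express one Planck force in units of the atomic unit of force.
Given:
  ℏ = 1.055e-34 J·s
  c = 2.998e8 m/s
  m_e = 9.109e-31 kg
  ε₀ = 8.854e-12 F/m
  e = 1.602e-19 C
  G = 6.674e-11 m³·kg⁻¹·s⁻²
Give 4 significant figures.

Planck force: F_P = c⁴/G = 1.210e44 N
atomic unit of force: F_au = E_h/a₀ = m_e²e⁶/((4πε₀)³ℏ⁴) = 8.220e-8 N
ratio = 1.210e44 / 8.220e-8 = 1.473e51

1.473e51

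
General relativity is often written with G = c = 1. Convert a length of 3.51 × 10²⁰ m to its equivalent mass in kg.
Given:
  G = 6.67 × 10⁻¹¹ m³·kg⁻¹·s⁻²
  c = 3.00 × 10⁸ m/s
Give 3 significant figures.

Length → mass via c²/G.
3.51 × 10²⁰ m × (c²/G) = 4.74 × 10⁴⁷ kg

4.74 × 10⁴⁷ kg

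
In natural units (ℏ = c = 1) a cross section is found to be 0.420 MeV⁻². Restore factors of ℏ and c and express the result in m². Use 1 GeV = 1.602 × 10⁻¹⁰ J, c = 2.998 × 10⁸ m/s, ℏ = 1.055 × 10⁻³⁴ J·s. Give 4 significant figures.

1.637 × 10⁻²⁶ m²

Area is [L]² = [E]⁻²·(ℏc)²; restore (ℏc)².
1 GeV⁻² → (ℏc)² × (1 GeV in J)⁻² = 3.898 × 10⁻³² m².
Convert the energy scale: 0.420 MeV⁻² = 4.20 × 10⁵ GeV⁻².
Result: 4.20 × 10⁵ × 3.898 × 10⁻³² = 1.637 × 10⁻²⁶ m².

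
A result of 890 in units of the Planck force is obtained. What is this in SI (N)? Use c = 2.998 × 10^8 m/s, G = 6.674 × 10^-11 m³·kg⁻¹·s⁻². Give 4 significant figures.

One Planck force: F_P = c⁴/G = 1.210 × 10^44 N.
890 × 1.210 × 10^44 N = 1.077 × 10^47 N

1.077 × 10^47 N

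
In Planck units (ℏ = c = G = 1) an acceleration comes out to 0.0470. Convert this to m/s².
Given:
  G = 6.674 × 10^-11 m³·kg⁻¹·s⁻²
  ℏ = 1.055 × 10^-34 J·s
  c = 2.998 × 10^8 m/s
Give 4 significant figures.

One Planck acceleration: a_P = √(c⁷/(ℏG)) = 5.560 × 10^51 m/s².
0.0470 × 5.560 × 10^51 m/s² = 2.613 × 10^50 m/s²

2.613 × 10^50 m/s²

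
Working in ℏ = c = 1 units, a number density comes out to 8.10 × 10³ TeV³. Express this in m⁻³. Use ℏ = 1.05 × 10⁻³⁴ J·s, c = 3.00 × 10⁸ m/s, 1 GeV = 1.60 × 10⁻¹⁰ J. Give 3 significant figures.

1.06 × 10⁶⁰ m⁻³

Number density is [L]⁻³ = [E]³/(ℏc)³.
1 GeV³ → 1/(ℏc)³ × (1 GeV in J)³ = 1.31 × 10⁴⁷ m⁻³.
Convert the energy scale: 8.10 × 10³ TeV³ = 8.10 × 10¹² GeV³.
Result: 8.10 × 10¹² × 1.31 × 10⁴⁷ = 1.06 × 10⁶⁰ m⁻³.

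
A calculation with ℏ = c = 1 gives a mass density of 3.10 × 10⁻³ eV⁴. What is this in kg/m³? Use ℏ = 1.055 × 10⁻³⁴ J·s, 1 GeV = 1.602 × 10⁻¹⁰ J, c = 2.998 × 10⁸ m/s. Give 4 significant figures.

7.180 × 10⁻¹⁹ kg/m³

Mass density is [E]/(c²[L]³) = [E]⁴/(ℏ³c⁵).
1 GeV⁴ → 1/(ℏ³c⁵) × (1 GeV in J)⁴ = 2.316 × 10²⁰ kg/m³.
Convert the energy scale: 3.10 × 10⁻³ eV⁴ = 3.10 × 10⁻³⁹ GeV⁴.
Result: 3.10 × 10⁻³⁹ × 2.316 × 10²⁰ = 7.180 × 10⁻¹⁹ kg/m³.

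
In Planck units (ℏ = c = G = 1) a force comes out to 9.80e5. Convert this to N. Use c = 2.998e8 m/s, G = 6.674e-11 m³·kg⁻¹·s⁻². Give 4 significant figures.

One Planck force: F_P = c⁴/G = 1.210e44 N.
9.80e5 × 1.210e44 N = 1.186e50 N

1.186e50 N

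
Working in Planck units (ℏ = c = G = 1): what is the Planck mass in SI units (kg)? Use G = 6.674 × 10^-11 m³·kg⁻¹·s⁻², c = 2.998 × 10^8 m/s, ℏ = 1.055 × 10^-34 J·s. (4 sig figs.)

2.177 × 10^-8 kg

The unique combination of the constants set to 1 with dimensions of mass is m_P = √(ℏc/G).
  = √(4.739 × 10^-16)
  = 2.177 × 10^-8 kg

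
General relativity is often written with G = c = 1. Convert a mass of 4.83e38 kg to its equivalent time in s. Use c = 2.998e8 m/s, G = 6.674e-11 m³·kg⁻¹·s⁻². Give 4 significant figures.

1.196e3 s

Mass → time via G/c³.
4.83e38 kg × (G/c³) = 1.196e3 s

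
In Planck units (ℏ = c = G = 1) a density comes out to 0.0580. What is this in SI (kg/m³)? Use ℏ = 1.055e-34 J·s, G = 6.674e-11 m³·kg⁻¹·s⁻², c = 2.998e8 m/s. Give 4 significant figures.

2.989e95 kg/m³

One Planck density: ρ_P = c⁵/(ℏG²) = 5.154e96 kg/m³.
0.0580 × 5.154e96 kg/m³ = 2.989e95 kg/m³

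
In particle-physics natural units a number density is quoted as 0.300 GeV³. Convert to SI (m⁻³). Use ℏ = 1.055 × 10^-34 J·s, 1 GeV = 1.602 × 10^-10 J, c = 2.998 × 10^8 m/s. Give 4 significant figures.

3.898 × 10^46 m⁻³

Number density is [L]⁻³ = [E]³/(ℏc)³.
1 GeV³ → 1/(ℏc)³ × (1 GeV in J)³ = 1.299 × 10^47 m⁻³.
Result: 0.300 × 1.299 × 10^47 = 3.898 × 10^46 m⁻³.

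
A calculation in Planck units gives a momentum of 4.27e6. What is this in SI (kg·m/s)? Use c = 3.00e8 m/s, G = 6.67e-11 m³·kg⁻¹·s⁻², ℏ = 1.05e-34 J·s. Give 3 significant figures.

2.78e7 kg·m/s

One Planck momentum: p_P = √(ℏc³/G) = 6.52 kg·m/s.
4.27e6 × 6.52 kg·m/s = 2.78e7 kg·m/s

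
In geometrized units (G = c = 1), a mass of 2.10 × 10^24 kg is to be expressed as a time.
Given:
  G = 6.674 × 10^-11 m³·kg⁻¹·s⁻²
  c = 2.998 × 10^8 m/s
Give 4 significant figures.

Mass → time via G/c³.
2.10 × 10^24 kg × (G/c³) = 5.201 × 10^-12 s

5.201 × 10^-12 s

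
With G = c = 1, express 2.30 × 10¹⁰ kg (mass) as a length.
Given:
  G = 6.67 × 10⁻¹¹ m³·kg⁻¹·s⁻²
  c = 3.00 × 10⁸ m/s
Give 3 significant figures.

In G = c = 1 units mass has dimensions of length; the conversion factor is G/c².
2.30 × 10¹⁰ kg × (G/c²) = 1.70 × 10⁻¹⁷ m

1.70 × 10⁻¹⁷ m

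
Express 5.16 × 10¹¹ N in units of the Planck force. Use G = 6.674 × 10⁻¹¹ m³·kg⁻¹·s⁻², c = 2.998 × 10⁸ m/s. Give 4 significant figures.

4.263 × 10⁻³³

Planck force: F_P = c⁴/G = 1.210 × 10⁴⁴ N.
5.16 × 10¹¹ / 1.210 × 10⁴⁴ = 4.263 × 10⁻³³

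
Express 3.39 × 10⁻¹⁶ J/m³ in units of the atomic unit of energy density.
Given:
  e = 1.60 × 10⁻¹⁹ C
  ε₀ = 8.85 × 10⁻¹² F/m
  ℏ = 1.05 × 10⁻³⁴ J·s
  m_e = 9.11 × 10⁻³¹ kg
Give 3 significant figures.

atomic unit of energy density: u_au = E_h/a₀³ = m_e⁴e¹⁰/((4πε₀)⁵ℏ⁸) = 3.01 × 10¹³ J/m³.
3.39 × 10⁻¹⁶ / 3.01 × 10¹³ = 1.13 × 10⁻²⁹

1.13 × 10⁻²⁹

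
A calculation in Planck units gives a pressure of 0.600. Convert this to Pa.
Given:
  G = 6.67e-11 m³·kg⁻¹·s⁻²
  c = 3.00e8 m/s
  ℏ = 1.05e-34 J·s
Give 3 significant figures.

One Planck pressure: p_P = c⁷/(ℏG²) = 4.68e113 Pa.
0.600 × 4.68e113 Pa = 2.81e113 Pa

2.81e113 Pa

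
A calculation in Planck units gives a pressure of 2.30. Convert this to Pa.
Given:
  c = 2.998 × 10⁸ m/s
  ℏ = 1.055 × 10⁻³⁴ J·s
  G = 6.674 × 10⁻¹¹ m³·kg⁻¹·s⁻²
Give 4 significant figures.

One Planck pressure: p_P = c⁷/(ℏG²) = 4.632 × 10¹¹³ Pa.
2.30 × 4.632 × 10¹¹³ Pa = 1.065 × 10¹¹⁴ Pa

1.065 × 10¹¹⁴ Pa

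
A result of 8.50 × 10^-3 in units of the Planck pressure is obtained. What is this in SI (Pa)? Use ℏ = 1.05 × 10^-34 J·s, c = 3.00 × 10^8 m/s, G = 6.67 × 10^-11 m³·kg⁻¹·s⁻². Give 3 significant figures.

3.98 × 10^111 Pa

One Planck pressure: p_P = c⁷/(ℏG²) = 4.68 × 10^113 Pa.
8.50 × 10^-3 × 4.68 × 10^113 Pa = 3.98 × 10^111 Pa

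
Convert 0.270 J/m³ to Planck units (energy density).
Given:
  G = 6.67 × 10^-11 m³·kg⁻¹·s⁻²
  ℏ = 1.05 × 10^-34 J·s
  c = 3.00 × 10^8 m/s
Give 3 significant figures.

Planck energy density: u_P = c⁷/(ℏG²) = 4.68 × 10^113 J/m³.
0.270 / 4.68 × 10^113 = 5.77 × 10^-115

5.77 × 10^-115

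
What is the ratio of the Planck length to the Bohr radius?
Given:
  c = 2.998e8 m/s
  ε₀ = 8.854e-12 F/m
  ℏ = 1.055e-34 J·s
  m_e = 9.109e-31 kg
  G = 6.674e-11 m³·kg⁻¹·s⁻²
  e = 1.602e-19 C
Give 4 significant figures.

Planck length: ℓ_P = √(ℏG/c³) = 1.616e-35 m
Bohr radius: a₀ = 4πε₀ℏ²/(m_e e²) = 5.297e-11 m
ratio = 1.616e-35 / 5.297e-11 = 3.051e-25

3.051e-25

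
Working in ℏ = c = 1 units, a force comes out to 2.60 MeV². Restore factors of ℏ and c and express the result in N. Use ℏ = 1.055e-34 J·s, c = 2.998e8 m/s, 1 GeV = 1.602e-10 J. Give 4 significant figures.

2.110 N

Force is [E]/[L] = [E]²/(ℏc); restore (ℏc)⁻¹.
1 GeV² → 1/(ℏc) × (1 GeV in J)² = 8.114e5 N.
Convert the energy scale: 2.60 MeV² = 2.60e-6 GeV².
Result: 2.60e-6 × 8.114e5 = 2.110 N.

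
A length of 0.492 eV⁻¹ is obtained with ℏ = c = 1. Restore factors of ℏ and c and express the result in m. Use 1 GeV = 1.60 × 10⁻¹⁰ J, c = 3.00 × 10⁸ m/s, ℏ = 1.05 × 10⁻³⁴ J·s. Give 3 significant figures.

9.69 × 10⁻⁸ m

A length is [E]⁻¹ in ℏ=c=1; restore one factor of ℏc.
1 GeV⁻¹ → ℏc × (1 GeV in J)⁻¹ = 1.97 × 10⁻¹⁶ m.
Convert the energy scale: 0.492 eV⁻¹ = 4.92 × 10⁸ GeV⁻¹.
Result: 4.92 × 10⁸ × 1.97 × 10⁻¹⁶ = 9.69 × 10⁻⁸ m.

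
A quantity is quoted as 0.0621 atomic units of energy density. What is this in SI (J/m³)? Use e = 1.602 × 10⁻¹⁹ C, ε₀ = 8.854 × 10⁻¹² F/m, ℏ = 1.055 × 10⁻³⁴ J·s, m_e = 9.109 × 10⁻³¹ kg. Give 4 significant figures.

One atomic unit of energy density: u_au = E_h/a₀³ = m_e⁴e¹⁰/((4πε₀)⁵ℏ⁸) = 2.929 × 10¹³ J/m³.
0.0621 × 2.929 × 10¹³ J/m³ = 1.819 × 10¹² J/m³

1.819 × 10¹² J/m³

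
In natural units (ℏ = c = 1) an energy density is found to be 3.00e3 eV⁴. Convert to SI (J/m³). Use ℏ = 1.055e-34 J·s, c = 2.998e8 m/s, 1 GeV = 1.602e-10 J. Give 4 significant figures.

6.245e4 J/m³

[E]/[L]³ = [E]⁴/(ℏc)³; restore (ℏc)⁻³.
1 GeV⁴ → 1/(ℏc)³ × (1 GeV in J)⁴ = 2.082e37 J/m³.
Convert the energy scale: 3.00e3 eV⁴ = 3.00e-33 GeV⁴.
Result: 3.00e-33 × 2.082e37 = 6.245e4 J/m³.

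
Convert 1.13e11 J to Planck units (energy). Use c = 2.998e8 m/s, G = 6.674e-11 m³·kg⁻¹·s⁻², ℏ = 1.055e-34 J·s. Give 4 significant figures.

Planck energy: E_P = √(ℏc⁵/G) = 1.957e9 J.
1.13e11 / 1.957e9 = 57.75

57.75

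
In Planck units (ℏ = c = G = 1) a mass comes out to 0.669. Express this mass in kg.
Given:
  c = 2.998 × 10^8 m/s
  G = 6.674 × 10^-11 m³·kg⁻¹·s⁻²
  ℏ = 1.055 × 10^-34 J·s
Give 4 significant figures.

1.456 × 10^-8 kg

One Planck mass: m_P = √(ℏc/G) = 2.177 × 10^-8 kg.
0.669 × 2.177 × 10^-8 kg = 1.456 × 10^-8 kg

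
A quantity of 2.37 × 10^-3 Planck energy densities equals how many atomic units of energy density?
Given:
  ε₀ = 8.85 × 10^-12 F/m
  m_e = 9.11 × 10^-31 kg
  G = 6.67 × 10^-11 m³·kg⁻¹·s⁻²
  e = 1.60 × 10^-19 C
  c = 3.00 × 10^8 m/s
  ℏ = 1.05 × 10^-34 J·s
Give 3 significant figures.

3.68 × 10^97

Planck energy density: u_P = c⁷/(ℏG²) = 4.68 × 10^113 J/m³
atomic unit of energy density: u_au = E_h/a₀³ = m_e⁴e¹⁰/((4πε₀)⁵ℏ⁸) = 3.01 × 10^13 J/m³
2.37 × 10^-3 × 4.68 × 10^113 / 3.01 × 10^13 = 3.68 × 10^97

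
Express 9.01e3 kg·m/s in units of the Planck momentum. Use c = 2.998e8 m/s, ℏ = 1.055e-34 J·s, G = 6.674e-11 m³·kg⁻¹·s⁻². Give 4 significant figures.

1.381e3

Planck momentum: p_P = √(ℏc³/G) = 6.527 kg·m/s.
9.01e3 / 6.527 = 1.381e3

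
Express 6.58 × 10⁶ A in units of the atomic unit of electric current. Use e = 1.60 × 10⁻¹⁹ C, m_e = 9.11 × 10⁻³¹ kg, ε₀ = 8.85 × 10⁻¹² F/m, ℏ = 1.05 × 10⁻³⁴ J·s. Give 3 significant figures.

9.86 × 10⁸

atomic unit of electric current: I_au = e E_h/ℏ = m_e e⁵/((4πε₀)²ℏ³) = 6.67 × 10⁻³ A.
6.58 × 10⁶ / 6.67 × 10⁻³ = 9.86 × 10⁸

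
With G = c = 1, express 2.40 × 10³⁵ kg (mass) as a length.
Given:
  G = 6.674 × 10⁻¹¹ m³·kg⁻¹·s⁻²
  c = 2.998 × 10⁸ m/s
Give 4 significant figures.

1.782 × 10⁸ m

In G = c = 1 units mass has dimensions of length; the conversion factor is G/c².
2.40 × 10³⁵ kg × (G/c²) = 1.782 × 10⁸ m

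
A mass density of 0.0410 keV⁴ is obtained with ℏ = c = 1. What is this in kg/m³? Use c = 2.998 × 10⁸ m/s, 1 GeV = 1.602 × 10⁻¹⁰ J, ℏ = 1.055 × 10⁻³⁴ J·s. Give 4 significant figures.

9.496 × 10⁻⁶ kg/m³

Mass density is [E]/(c²[L]³) = [E]⁴/(ℏ³c⁵).
1 GeV⁴ → 1/(ℏ³c⁵) × (1 GeV in J)⁴ = 2.316 × 10²⁰ kg/m³.
Convert the energy scale: 0.0410 keV⁴ = 4.10 × 10⁻²⁶ GeV⁴.
Result: 4.10 × 10⁻²⁶ × 2.316 × 10²⁰ = 9.496 × 10⁻⁶ kg/m³.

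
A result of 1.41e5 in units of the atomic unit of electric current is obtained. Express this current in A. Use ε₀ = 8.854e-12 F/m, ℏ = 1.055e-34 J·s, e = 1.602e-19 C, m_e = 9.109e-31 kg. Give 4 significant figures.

932.3 A

One atomic unit of electric current: I_au = e E_h/ℏ = m_e e⁵/((4πε₀)²ℏ³) = 6.612e-3 A.
1.41e5 × 6.612e-3 A = 932.3 A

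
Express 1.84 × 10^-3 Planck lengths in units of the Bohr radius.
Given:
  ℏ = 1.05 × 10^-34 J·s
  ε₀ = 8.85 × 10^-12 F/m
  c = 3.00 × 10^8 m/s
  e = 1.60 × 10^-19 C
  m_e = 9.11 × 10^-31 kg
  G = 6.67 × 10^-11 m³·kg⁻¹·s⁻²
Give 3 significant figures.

Planck length: ℓ_P = √(ℏG/c³) = 1.61 × 10^-35 m
Bohr radius: a₀ = 4πε₀ℏ²/(m_e e²) = 5.26 × 10^-11 m
1.84 × 10^-3 × 1.61 × 10^-35 / 5.26 × 10^-11 = 5.64 × 10^-28

5.64 × 10^-28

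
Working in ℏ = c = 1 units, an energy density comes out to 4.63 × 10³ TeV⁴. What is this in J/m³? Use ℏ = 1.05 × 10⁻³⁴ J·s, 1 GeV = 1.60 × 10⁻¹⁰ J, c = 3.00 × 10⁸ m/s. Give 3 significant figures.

9.71 × 10⁵² J/m³

[E]/[L]³ = [E]⁴/(ℏc)³; restore (ℏc)⁻³.
1 GeV⁴ → 1/(ℏc)³ × (1 GeV in J)⁴ = 2.10 × 10³⁷ J/m³.
Convert the energy scale: 4.63 × 10³ TeV⁴ = 4.63 × 10¹⁵ GeV⁴.
Result: 4.63 × 10¹⁵ × 2.10 × 10³⁷ = 9.71 × 10⁵² J/m³.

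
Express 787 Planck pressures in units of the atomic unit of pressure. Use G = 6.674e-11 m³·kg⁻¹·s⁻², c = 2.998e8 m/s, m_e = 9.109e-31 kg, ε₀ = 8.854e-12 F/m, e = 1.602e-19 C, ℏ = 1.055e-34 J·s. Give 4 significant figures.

Planck pressure: p_P = c⁷/(ℏG²) = 4.632e113 Pa
atomic unit of pressure: P_au = E_h/a₀³ = m_e⁴e¹⁰/((4πε₀)⁵ℏ⁸) = 2.929e13 Pa
787 × 4.632e113 / 2.929e13 = 1.245e103

1.245e103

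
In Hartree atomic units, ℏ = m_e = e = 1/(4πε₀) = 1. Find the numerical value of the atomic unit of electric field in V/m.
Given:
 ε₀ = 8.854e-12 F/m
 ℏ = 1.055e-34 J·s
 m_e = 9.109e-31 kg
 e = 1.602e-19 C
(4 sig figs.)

5.131e11 V/m

Dimensional analysis gives E_au = E_h/(e a₀) = m_e²e⁵/((4πε₀)³ℏ⁴).
E_h = 4.354e-18 J
a₀ = 5.297e-11 m
E_h/(e·a₀) = 5.131e11 V/m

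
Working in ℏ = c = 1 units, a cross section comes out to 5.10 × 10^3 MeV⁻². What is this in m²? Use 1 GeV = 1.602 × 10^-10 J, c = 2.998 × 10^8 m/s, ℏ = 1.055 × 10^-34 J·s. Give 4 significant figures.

Area is [L]² = [E]⁻²·(ℏc)²; restore (ℏc)².
1 GeV⁻² → (ℏc)² × (1 GeV in J)⁻² = 3.898 × 10^-32 m².
Convert the energy scale: 5.10 × 10^3 MeV⁻² = 5.10 × 10^9 GeV⁻².
Result: 5.10 × 10^9 × 3.898 × 10^-32 = 1.988 × 10^-22 m².

1.988 × 10^-22 m²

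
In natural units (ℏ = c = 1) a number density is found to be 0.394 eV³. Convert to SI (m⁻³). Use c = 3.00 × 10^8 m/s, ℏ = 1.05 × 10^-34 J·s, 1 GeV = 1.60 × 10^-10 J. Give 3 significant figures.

5.16 × 10^19 m⁻³

Number density is [L]⁻³ = [E]³/(ℏc)³.
1 GeV³ → 1/(ℏc)³ × (1 GeV in J)³ = 1.31 × 10^47 m⁻³.
Convert the energy scale: 0.394 eV³ = 3.94 × 10^-28 GeV³.
Result: 3.94 × 10^-28 × 1.31 × 10^47 = 5.16 × 10^19 m⁻³.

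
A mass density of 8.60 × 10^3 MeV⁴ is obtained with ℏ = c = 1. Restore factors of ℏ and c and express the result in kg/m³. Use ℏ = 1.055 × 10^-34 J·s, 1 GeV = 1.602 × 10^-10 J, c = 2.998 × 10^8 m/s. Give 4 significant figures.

1.992 × 10^12 kg/m³

Mass density is [E]/(c²[L]³) = [E]⁴/(ℏ³c⁵).
1 GeV⁴ → 1/(ℏ³c⁵) × (1 GeV in J)⁴ = 2.316 × 10^20 kg/m³.
Convert the energy scale: 8.60 × 10^3 MeV⁴ = 8.60 × 10^-9 GeV⁴.
Result: 8.60 × 10^-9 × 2.316 × 10^20 = 1.992 × 10^12 kg/m³.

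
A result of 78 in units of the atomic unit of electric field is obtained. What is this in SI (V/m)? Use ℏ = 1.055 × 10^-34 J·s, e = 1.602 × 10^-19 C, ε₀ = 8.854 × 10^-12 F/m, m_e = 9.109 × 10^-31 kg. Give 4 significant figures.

One atomic unit of electric field: E_au = E_h/(e a₀) = m_e²e⁵/((4πε₀)³ℏ⁴) = 5.131 × 10^11 V/m.
78 × 5.131 × 10^11 V/m = 4.002 × 10^13 V/m

4.002 × 10^13 V/m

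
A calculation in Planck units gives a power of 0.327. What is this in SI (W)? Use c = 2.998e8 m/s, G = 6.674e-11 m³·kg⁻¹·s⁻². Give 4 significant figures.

1.187e52 W

One Planck power: P_P = c⁵/G = 3.629e52 W.
0.327 × 3.629e52 W = 1.187e52 W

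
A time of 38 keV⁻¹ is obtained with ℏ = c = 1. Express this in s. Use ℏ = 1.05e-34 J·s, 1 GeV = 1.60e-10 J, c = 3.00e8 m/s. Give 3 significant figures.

2.49e-17 s

A time is [E]⁻¹ in ℏ=c=1; restore one factor of ℏ.
1 GeV⁻¹ → ℏ × (1 GeV in J)⁻¹ = 6.56e-25 s.
Convert the energy scale: 38 keV⁻¹ = 3.80e7 GeV⁻¹.
Result: 3.80e7 × 6.56e-25 = 2.49e-17 s.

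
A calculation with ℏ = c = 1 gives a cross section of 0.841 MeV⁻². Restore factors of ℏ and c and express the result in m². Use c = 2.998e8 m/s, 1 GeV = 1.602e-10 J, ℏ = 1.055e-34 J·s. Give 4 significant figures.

Area is [L]² = [E]⁻²·(ℏc)²; restore (ℏc)².
1 GeV⁻² → (ℏc)² × (1 GeV in J)⁻² = 3.898e-32 m².
Convert the energy scale: 0.841 MeV⁻² = 8.41e5 GeV⁻².
Result: 8.41e5 × 3.898e-32 = 3.278e-26 m².

3.278e-26 m²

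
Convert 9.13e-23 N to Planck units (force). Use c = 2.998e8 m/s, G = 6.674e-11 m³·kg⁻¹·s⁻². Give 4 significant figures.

Planck force: F_P = c⁴/G = 1.210e44 N.
9.13e-23 / 1.210e44 = 7.543e-67

7.543e-67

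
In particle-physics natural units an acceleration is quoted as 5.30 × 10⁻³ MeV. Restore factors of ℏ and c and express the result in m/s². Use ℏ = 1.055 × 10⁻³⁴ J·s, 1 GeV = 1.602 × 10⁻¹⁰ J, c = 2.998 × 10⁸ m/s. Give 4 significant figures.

Acceleration is [L]/[T]² = c·[E]/ℏ.
1 GeV → c/ℏ × (1 GeV in J) = 4.552 × 10³² m/s².
Convert the energy scale: 5.30 × 10⁻³ MeV = 5.30 × 10⁻⁶ GeV.
Result: 5.30 × 10⁻⁶ × 4.552 × 10³² = 2.413 × 10²⁷ m/s².

2.413 × 10²⁷ m/s²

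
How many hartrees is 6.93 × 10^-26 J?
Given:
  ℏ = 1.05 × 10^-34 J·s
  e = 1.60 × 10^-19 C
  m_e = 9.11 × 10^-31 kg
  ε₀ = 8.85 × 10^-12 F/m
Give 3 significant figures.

1.58 × 10^-8

hartree: E_h = m_e e⁴/(4πε₀ℏ)² = 4.38 × 10^-18 J.
6.93 × 10^-26 / 4.38 × 10^-18 = 1.58 × 10^-8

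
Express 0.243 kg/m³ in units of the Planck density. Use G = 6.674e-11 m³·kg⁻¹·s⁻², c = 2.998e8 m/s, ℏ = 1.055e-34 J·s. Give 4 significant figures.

Planck density: ρ_P = c⁵/(ℏG²) = 5.154e96 kg/m³.
0.243 / 5.154e96 = 4.715e-98

4.715e-98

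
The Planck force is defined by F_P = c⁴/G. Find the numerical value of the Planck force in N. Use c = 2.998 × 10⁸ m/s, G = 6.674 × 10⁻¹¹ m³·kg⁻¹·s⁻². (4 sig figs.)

1.210 × 10⁴⁴ N

F_P = c⁴/G
  = 8.078 × 10³³ / 6.674 × 10⁻¹¹
  = 1.210 × 10⁴⁴ N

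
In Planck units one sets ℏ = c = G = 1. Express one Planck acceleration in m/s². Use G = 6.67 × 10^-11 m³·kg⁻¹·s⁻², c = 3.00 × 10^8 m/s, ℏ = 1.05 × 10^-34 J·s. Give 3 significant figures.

5.59 × 10^51 m/s²

a_P = √(c⁷/(ℏG))
  = √(3.12 × 10^103)
  = 5.59 × 10^51 m/s²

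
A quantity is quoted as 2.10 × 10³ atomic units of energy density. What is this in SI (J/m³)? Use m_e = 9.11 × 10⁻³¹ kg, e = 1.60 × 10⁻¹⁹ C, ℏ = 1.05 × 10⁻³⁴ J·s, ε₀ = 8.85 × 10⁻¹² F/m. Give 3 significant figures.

One atomic unit of energy density: u_au = E_h/a₀³ = m_e⁴e¹⁰/((4πε₀)⁵ℏ⁸) = 3.01 × 10¹³ J/m³.
2.10 × 10³ × 3.01 × 10¹³ J/m³ = 6.33 × 10¹⁶ J/m³

6.33 × 10¹⁶ J/m³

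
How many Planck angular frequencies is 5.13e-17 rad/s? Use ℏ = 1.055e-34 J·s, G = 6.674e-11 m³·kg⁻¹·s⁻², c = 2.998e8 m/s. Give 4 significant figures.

Planck angular frequency: ω_P = √(c⁵/(ℏG)) = 1.855e43 rad/s.
5.13e-17 / 1.855e43 = 2.766e-60

2.766e-60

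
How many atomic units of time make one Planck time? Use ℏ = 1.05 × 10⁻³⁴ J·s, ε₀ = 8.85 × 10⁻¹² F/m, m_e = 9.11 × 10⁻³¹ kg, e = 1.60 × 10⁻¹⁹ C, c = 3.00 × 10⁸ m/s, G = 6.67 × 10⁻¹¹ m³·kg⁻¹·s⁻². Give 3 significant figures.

Planck time: t_P = √(ℏG/c⁵) = 5.37 × 10⁻⁴⁴ s
atomic unit of time: τ_au = (4πε₀)²ℏ³/(m_e e⁴) = 2.40 × 10⁻¹⁷ s
ratio = 5.37 × 10⁻⁴⁴ / 2.40 × 10⁻¹⁷ = 2.24 × 10⁻²⁷

2.24 × 10⁻²⁷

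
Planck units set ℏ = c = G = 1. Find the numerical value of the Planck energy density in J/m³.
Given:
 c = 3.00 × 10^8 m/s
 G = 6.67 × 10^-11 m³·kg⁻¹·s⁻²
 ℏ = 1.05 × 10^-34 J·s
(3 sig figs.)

4.68 × 10^113 J/m³

Dimensional analysis gives u_P = c⁷/(ℏG²).
  = 2.19 × 10^59 / 4.67 × 10^-55
  = 4.68 × 10^113 J/m³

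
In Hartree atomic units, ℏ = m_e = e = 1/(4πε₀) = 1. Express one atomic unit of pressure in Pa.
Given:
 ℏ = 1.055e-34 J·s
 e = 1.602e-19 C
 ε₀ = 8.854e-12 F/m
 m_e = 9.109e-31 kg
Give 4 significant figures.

From ℏ = m_e = e = 1/(4πε₀) = 1 the pressure scale is P_au = E_h/a₀³ = m_e⁴e¹⁰/((4πε₀)⁵ℏ⁸).
E_h = 4.354e-18 J
a₀ = 5.297e-11 m
E_h/a₀³ = 2.929e13 Pa

2.929e13 Pa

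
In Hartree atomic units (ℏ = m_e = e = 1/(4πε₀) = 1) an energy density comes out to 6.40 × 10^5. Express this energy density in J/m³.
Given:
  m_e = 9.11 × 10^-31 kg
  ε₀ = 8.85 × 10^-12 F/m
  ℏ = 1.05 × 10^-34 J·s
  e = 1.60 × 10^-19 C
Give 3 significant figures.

1.93 × 10^19 J/m³

One atomic unit of energy density: u_au = E_h/a₀³ = m_e⁴e¹⁰/((4πε₀)⁵ℏ⁸) = 3.01 × 10^13 J/m³.
6.40 × 10^5 × 3.01 × 10^13 J/m³ = 1.93 × 10^19 J/m³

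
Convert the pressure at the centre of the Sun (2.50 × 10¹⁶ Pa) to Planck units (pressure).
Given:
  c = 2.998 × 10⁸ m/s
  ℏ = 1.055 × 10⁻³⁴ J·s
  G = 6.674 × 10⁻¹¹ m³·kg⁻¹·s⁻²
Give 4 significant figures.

5.397 × 10⁻⁹⁸

Planck pressure: p_P = c⁷/(ℏG²) = 4.632 × 10¹¹³ Pa.
2.50 × 10¹⁶ / 4.632 × 10¹¹³ = 5.397 × 10⁻⁹⁸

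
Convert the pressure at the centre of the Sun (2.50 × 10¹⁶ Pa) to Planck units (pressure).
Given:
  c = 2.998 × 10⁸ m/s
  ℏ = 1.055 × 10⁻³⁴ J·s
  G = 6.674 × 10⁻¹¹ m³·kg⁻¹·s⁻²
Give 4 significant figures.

Planck pressure: p_P = c⁷/(ℏG²) = 4.632 × 10¹¹³ Pa.
2.50 × 10¹⁶ / 4.632 × 10¹¹³ = 5.397 × 10⁻⁹⁸

5.397 × 10⁻⁹⁸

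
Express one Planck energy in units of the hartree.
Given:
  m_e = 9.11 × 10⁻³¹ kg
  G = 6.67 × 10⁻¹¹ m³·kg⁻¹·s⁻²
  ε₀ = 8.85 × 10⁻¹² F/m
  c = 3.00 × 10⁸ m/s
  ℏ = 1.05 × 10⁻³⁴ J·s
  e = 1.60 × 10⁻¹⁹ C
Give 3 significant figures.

Planck energy: E_P = √(ℏc⁵/G) = 1.96 × 10⁹ J
hartree: E_h = m_e e⁴/(4πε₀ℏ)² = 4.38 × 10⁻¹⁸ J
ratio = 1.96 × 10⁹ / 4.38 × 10⁻¹⁸ = 4.47 × 10²⁶

4.47 × 10²⁶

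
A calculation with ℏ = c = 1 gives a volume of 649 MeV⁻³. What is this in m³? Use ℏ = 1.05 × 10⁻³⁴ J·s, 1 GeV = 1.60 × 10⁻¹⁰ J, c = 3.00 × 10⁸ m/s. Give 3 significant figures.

4.95 × 10⁻³⁶ m³

Volume is [L]³ = [E]⁻³·(ℏc)³.
1 GeV⁻³ → (ℏc)³ × (1 GeV in J)⁻³ = 7.63 × 10⁻⁴⁸ m³.
Convert the energy scale: 649 MeV⁻³ = 6.49 × 10¹¹ GeV⁻³.
Result: 6.49 × 10¹¹ × 7.63 × 10⁻⁴⁸ = 4.95 × 10⁻³⁶ m³.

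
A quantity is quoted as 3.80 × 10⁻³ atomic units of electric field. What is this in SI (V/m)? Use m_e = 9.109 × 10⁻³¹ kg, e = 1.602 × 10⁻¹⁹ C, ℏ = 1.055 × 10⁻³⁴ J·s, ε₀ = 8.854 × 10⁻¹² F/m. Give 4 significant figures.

One atomic unit of electric field: E_au = E_h/(e a₀) = m_e²e⁵/((4πε₀)³ℏ⁴) = 5.131 × 10¹¹ V/m.
3.80 × 10⁻³ × 5.131 × 10¹¹ V/m = 1.950 × 10⁹ V/m

1.950 × 10⁹ V/m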